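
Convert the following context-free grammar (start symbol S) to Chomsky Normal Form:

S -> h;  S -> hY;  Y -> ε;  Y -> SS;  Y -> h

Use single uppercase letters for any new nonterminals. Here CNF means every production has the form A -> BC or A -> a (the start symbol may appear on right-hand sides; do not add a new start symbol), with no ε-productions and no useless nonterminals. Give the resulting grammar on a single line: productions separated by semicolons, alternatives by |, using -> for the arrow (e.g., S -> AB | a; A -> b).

S -> h | AY; A -> h; Y -> h | SS

Nullable: {Y}; after ε-elimination: S -> h | hY; Y -> h | SS.
No unit productions to eliminate.
TERM: introduce A -> h and substitute in every rule of length ≥2.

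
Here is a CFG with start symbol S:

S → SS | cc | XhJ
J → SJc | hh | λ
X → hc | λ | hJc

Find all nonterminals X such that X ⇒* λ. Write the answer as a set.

Directly nullable (have an ε-rule): {J, X}.
Not nullable: S — each has a terminal in every rule's right-hand side or depends on a non-nullable symbol.

{J, X}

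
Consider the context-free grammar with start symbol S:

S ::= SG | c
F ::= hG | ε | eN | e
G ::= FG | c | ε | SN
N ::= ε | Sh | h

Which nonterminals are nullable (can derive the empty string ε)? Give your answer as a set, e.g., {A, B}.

{F, G, N}

Directly nullable (have an ε-rule): {F, G, N}.
Not nullable: S — each has a terminal in every rule's right-hand side or depends on a non-nullable symbol.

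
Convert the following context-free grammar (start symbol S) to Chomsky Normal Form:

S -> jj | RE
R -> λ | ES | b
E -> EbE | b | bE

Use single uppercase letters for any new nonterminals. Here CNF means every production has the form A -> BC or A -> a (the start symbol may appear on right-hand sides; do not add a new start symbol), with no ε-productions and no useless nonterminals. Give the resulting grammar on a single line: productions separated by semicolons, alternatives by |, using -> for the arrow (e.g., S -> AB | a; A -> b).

Nullable: {R}; after ε-elimination: S -> E | RE | jj; E -> b | bE | EbE; R -> b | ES.
After unit-elimination: S -> b | RE | bE | jj | EbE; E -> b | bE | EbE; R -> b | ES.
TERM: introduce A -> b, B -> j and substitute in every rule of length ≥2.
BIN: E -> EAE becomes E -> EC, C -> AE; S -> EAE becomes S -> ED, D -> AE.

S -> b | AE | BB | ED | RE; A -> b; B -> j; C -> AE; D -> AE; E -> b | AE | EC; R -> b | ES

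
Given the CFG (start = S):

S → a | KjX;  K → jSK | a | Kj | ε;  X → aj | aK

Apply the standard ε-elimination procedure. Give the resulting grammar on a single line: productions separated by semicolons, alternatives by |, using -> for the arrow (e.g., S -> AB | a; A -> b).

Nullable set: {K}.
S -> KjX: K nullable, giving KjX | jX.
Drop K -> ε.
K -> Kj: K nullable, giving Kj | j.
K -> jSK: K nullable, giving jS | jSK.
X -> aK: K nullable, giving a | aK.
Unchanged (no nullable symbols): S -> a; K -> a; X -> aj.

S -> a | jX | KjX; K -> a | j | Kj | jS | jSK; X -> a | aK | aj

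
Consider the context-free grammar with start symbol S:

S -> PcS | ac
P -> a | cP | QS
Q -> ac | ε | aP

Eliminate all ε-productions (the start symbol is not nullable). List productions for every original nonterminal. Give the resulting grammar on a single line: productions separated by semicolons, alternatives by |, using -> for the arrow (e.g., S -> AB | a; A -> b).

S -> ac | PcS; P -> S | a | QS | cP; Q -> aP | ac

Nullable set: {Q}.
P -> QS: Q nullable, giving QS | S.
Drop Q -> ε.
Unchanged (no nullable symbols): S -> PcS; S -> ac; P -> a; P -> cP; Q -> aP; Q -> ac.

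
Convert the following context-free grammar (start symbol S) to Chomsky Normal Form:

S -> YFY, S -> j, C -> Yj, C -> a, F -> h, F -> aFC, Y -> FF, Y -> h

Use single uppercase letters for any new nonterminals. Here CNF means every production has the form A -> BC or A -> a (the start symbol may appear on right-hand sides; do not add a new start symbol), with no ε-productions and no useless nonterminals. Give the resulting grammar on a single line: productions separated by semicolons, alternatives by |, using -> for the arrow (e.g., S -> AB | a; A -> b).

S -> j | YE; A -> j; B -> a; C -> a | YA; D -> FC; E -> FY; F -> h | BD; Y -> h | FF

No ε-productions.
No unit productions to eliminate.
TERM: introduce B -> a, A -> j and substitute in every rule of length ≥2.
BIN: F -> BFC becomes F -> BD, D -> FC; S -> YFY becomes S -> YE, E -> FY.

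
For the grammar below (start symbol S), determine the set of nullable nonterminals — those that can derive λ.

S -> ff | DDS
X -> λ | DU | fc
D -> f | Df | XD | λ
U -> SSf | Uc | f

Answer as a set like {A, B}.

Directly nullable (have an ε-rule): {D, X}.
Not nullable: S, U — each has a terminal in every rule's right-hand side or depends on a non-nullable symbol.

{D, X}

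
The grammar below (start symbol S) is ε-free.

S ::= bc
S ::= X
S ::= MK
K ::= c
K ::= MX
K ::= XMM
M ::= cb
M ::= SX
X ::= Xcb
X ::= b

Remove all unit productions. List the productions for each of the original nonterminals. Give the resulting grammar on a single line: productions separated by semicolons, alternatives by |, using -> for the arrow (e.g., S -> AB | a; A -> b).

Unit productions: S->X.
Unit pairs (A ⇒* B via units): (S,X).
S: inherits non-unit rules of {S, X} → MK | Xcb | b | bc.
K: inherits non-unit rules of {K} → MX | XMM | c.
M: inherits non-unit rules of {M} → SX | cb.
X: inherits non-unit rules of {X} → Xcb | b.

S -> b | MK | bc | Xcb; K -> c | MX | XMM; M -> SX | cb; X -> b | Xcb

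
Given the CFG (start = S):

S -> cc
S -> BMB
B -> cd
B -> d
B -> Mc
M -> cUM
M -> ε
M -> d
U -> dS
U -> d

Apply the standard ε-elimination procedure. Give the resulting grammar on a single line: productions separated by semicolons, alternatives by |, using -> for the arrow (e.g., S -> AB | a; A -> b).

Nullable set: {M}.
S -> BMB: M nullable, giving BB | BMB.
B -> Mc: M nullable, giving Mc | c.
Drop M -> ε.
M -> cUM: M nullable, giving cU | cUM.
Unchanged (no nullable symbols): S -> cc; B -> cd; B -> d; M -> d; U -> d; U -> dS.

S -> BB | cc | BMB; B -> c | d | Mc | cd; M -> d | cU | cUM; U -> d | dS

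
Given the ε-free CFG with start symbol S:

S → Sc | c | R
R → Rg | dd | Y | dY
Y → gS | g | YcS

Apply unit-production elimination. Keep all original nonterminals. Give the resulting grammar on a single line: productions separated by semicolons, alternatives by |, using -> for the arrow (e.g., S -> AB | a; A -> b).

Unit productions: R->Y, S->R.
Unit pairs (A ⇒* B via units): (R,Y), (S,R), (S,Y).
S: inherits non-unit rules of {R, S, Y} → Rg | Sc | YcS | c | dY | dd | g | gS.
R: inherits non-unit rules of {R, Y} → Rg | YcS | dY | dd | g | gS.
Y: inherits non-unit rules of {Y} → YcS | g | gS.

S -> c | g | Rg | Sc | dY | dd | gS | YcS; R -> g | Rg | dY | dd | gS | YcS; Y -> g | gS | YcS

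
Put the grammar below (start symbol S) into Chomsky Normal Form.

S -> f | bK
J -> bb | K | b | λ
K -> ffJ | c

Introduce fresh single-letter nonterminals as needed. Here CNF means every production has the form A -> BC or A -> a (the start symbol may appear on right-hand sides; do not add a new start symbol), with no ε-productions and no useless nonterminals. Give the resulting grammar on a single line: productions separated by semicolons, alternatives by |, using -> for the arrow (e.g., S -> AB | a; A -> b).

S -> f | AK; A -> b; B -> f; C -> BJ; D -> BJ; J -> b | c | AA | BB | BC; K -> c | BB | BD

Nullable: {J}; after ε-elimination: S -> f | bK; J -> K | b | bb; K -> c | ff | ffJ.
After unit-elimination: S -> f | bK; J -> b | c | bb | ff | ffJ; K -> c | ff | ffJ.
TERM: introduce A -> b, B -> f and substitute in every rule of length ≥2.
BIN: J -> BBJ becomes J -> BC, C -> BJ; K -> BBJ becomes K -> BD, D -> BJ.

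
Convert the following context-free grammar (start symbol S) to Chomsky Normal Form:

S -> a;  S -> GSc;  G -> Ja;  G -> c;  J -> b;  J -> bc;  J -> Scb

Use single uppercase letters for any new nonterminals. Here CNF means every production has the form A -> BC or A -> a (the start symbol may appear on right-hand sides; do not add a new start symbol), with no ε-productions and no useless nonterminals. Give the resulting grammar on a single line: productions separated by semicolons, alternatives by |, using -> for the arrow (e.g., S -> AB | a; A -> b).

No ε-productions.
No unit productions to eliminate.
TERM: introduce A -> a, C -> b, B -> c and substitute in every rule of length ≥2.
BIN: J -> SBC becomes J -> SD, D -> BC; S -> GSB becomes S -> GE, E -> SB.

S -> a | GE; A -> a; B -> c; C -> b; D -> BC; E -> SB; G -> c | JA; J -> b | CB | SD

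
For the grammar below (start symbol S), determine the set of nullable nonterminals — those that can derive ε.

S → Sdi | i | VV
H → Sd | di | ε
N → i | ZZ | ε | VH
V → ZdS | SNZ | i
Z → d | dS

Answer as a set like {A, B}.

Directly nullable (have an ε-rule): {H, N}.
Not nullable: S, V, Z — each has a terminal in every rule's right-hand side or depends on a non-nullable symbol.

{H, N}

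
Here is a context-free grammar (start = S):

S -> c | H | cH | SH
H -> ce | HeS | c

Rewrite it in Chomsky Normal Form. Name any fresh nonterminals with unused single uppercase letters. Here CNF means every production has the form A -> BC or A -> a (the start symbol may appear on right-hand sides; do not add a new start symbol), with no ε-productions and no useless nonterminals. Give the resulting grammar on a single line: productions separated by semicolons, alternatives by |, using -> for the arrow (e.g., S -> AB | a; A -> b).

S -> c | BA | BH | HD | SH; A -> e; B -> c; C -> AS; D -> AS; H -> c | BA | HC

No ε-productions.
After unit-elimination: S -> c | SH | cH | ce | HeS; H -> c | ce | HeS.
TERM: introduce B -> c, A -> e and substitute in every rule of length ≥2.
BIN: H -> HAS becomes H -> HC, C -> AS; S -> HAS becomes S -> HD, D -> AS.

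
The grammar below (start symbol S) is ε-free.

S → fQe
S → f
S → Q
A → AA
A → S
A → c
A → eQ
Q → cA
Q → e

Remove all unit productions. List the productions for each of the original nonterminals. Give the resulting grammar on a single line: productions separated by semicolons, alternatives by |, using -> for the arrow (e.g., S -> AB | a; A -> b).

S -> e | f | cA | fQe; A -> c | e | f | AA | cA | eQ | fQe; Q -> e | cA

Unit productions: A->S, S->Q.
Unit pairs (A ⇒* B via units): (A,Q), (A,S), (S,Q).
S: inherits non-unit rules of {Q, S} → cA | e | f | fQe.
A: inherits non-unit rules of {A, Q, S} → AA | c | cA | e | eQ | f | fQe.
Q: inherits non-unit rules of {Q} → cA | e.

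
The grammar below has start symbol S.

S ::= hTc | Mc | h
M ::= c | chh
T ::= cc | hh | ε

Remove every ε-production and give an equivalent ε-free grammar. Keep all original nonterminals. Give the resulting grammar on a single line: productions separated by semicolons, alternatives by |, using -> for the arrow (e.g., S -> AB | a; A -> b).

Nullable set: {T}.
S -> hTc: T nullable, giving hTc | hc.
Drop T -> ε.
Unchanged (no nullable symbols): S -> Mc; S -> h; M -> c; M -> chh; T -> cc; T -> hh.

S -> h | Mc | hc | hTc; M -> c | chh; T -> cc | hh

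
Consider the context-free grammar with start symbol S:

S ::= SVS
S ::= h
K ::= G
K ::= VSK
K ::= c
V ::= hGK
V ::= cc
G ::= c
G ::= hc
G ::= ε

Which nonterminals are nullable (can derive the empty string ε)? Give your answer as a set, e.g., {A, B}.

{G, K}

Directly nullable (have an ε-rule): {G}.
K is nullable via K -> G (every symbol on the right is already known nullable).
Not nullable: S, V — each has a terminal in every rule's right-hand side or depends on a non-nullable symbol.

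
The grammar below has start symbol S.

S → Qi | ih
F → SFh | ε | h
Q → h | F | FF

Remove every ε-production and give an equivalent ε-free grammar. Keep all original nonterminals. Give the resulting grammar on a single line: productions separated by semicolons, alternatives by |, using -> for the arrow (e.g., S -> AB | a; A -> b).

Nullable set: {F, Q}.
S -> Qi: Q nullable, giving Qi | i.
Drop F -> ε.
F -> SFh: F nullable, giving SFh | Sh.
Q -> F: F nullable, giving F.
Q -> FF: F, F nullable, giving F | FF.
Unchanged (no nullable symbols): S -> ih; F -> h; Q -> h.

S -> i | Qi | ih; F -> h | Sh | SFh; Q -> F | h | FF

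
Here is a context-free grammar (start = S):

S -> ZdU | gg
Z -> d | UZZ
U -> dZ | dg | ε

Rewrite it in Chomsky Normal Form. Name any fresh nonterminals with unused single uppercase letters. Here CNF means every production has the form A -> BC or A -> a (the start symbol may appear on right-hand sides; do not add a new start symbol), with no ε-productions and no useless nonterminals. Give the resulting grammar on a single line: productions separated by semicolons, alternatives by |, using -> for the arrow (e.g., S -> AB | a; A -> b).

S -> BB | ZA | ZC; A -> d; B -> g; C -> AU; D -> ZZ; U -> AB | AZ; Z -> d | UD | ZZ

Nullable: {U}; after ε-elimination: S -> Zd | gg | ZdU; U -> dZ | dg; Z -> d | ZZ | UZZ.
No unit productions to eliminate.
TERM: introduce A -> d, B -> g and substitute in every rule of length ≥2.
BIN: S -> ZAU becomes S -> ZC, C -> AU; Z -> UZZ becomes Z -> UD, D -> ZZ.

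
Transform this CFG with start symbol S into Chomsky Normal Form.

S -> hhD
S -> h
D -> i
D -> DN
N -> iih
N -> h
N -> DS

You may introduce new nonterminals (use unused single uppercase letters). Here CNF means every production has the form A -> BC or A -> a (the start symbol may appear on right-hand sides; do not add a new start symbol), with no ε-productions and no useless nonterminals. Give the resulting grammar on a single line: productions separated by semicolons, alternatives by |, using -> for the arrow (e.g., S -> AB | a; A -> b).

S -> h | BE; A -> i; B -> h; C -> AB; D -> i | DN; E -> BD; N -> h | AC | DS

No ε-productions.
No unit productions to eliminate.
TERM: introduce B -> h, A -> i and substitute in every rule of length ≥2.
BIN: N -> AAB becomes N -> AC, C -> AB; S -> BBD becomes S -> BE, E -> BD.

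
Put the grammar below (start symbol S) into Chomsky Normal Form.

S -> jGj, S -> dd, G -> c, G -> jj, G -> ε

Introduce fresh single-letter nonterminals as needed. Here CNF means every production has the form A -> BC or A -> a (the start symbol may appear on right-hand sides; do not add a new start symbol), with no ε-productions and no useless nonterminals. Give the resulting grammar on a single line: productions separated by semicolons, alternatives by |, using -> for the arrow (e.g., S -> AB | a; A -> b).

Nullable: {G}; after ε-elimination: S -> dd | jj | jGj; G -> c | jj.
No unit productions to eliminate.
TERM: introduce B -> d, A -> j and substitute in every rule of length ≥2.
BIN: S -> AGA becomes S -> AC, C -> GA.

S -> AA | AC | BB; A -> j; B -> d; C -> GA; G -> c | AA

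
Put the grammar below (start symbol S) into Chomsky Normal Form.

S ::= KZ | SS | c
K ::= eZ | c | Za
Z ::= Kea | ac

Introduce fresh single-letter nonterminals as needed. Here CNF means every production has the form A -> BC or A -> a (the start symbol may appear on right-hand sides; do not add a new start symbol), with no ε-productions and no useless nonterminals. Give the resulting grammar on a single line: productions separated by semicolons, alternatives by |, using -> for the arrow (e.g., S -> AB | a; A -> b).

S -> c | KZ | SS; A -> a; B -> e; C -> c; D -> BA; K -> c | BZ | ZA; Z -> AC | KD

No ε-productions.
No unit productions to eliminate.
TERM: introduce A -> a, C -> c, B -> e and substitute in every rule of length ≥2.
BIN: Z -> KBA becomes Z -> KD, D -> BA.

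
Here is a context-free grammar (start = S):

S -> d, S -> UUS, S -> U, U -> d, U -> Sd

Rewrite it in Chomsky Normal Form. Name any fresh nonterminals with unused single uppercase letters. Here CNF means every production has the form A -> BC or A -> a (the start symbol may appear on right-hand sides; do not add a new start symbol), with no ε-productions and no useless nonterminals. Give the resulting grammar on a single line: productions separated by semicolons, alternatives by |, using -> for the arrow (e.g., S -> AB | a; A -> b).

S -> d | SA | UB; A -> d; B -> US; U -> d | SA

No ε-productions.
After unit-elimination: S -> d | Sd | UUS; U -> d | Sd.
TERM: introduce A -> d and substitute in every rule of length ≥2.
BIN: S -> UUS becomes S -> UB, B -> US.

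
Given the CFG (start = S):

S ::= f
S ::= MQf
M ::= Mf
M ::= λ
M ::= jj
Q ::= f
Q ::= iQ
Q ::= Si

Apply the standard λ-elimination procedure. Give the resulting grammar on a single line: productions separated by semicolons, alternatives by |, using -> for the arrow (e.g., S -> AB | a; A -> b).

S -> f | Qf | MQf; M -> f | Mf | jj; Q -> f | Si | iQ

Nullable set: {M}.
S -> MQf: M nullable, giving MQf | Qf.
Drop M -> λ.
M -> Mf: M nullable, giving Mf | f.
Unchanged (no nullable symbols): S -> f; M -> jj; Q -> Si; Q -> f; Q -> iQ.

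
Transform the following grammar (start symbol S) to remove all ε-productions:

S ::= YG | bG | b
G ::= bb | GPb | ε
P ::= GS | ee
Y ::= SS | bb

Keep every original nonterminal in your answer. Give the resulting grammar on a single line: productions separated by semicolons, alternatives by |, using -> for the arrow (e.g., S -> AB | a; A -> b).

S -> Y | b | YG | bG; G -> Pb | bb | GPb; P -> S | GS | ee; Y -> SS | bb

Nullable set: {G}.
S -> YG: G nullable, giving Y | YG.
S -> bG: G nullable, giving b | bG.
Drop G -> ε.
G -> GPb: G nullable, giving GPb | Pb.
P -> GS: G nullable, giving GS | S.
Unchanged (no nullable symbols): S -> b; G -> bb; P -> ee; Y -> SS; Y -> bb.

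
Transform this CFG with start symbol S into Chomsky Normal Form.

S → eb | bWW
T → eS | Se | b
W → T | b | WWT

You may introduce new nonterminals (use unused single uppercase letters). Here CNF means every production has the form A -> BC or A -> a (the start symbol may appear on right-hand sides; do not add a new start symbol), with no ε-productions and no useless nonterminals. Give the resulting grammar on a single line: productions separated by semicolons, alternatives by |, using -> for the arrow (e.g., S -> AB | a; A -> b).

S -> AC | BA; A -> b; B -> e; C -> WW; D -> WT; T -> b | BS | SB; W -> b | BS | SB | WD

No ε-productions.
After unit-elimination: S -> eb | bWW; T -> b | Se | eS; W -> b | Se | eS | WWT.
TERM: introduce A -> b, B -> e and substitute in every rule of length ≥2.
BIN: S -> AWW becomes S -> AC, C -> WW; W -> WWT becomes W -> WD, D -> WT.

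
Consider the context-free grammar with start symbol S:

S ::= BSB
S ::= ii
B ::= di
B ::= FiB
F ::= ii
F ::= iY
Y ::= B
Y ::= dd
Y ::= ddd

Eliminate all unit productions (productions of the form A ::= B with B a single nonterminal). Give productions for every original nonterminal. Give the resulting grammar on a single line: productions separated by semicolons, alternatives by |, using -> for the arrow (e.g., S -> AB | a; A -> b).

S -> ii | BSB; B -> di | FiB; F -> iY | ii; Y -> dd | di | FiB | ddd

Unit productions: Y->B.
Unit pairs (A ⇒* B via units): (Y,B).
S: inherits non-unit rules of {S} → BSB | ii.
B: inherits non-unit rules of {B} → FiB | di.
F: inherits non-unit rules of {F} → iY | ii.
Y: inherits non-unit rules of {B, Y} → FiB | dd | ddd | di.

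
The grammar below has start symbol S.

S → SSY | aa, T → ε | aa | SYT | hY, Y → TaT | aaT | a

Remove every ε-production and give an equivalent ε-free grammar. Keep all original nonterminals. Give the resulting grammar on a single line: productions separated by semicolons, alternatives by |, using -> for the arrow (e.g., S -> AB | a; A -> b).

Nullable set: {T}.
Drop T -> ε.
T -> SYT: T nullable, giving SY | SYT.
Y -> TaT: T, T nullable, giving Ta | TaT | a | aT.
Y -> aaT: T nullable, giving aa | aaT.
Unchanged (no nullable symbols): S -> SSY; S -> aa; T -> aa; T -> hY; Y -> a.

S -> aa | SSY; T -> SY | aa | hY | SYT; Y -> a | Ta | aT | aa | TaT | aaT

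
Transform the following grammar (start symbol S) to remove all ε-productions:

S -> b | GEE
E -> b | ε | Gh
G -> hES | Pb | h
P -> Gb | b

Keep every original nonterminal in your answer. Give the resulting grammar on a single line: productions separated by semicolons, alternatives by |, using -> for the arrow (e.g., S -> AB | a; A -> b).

Nullable set: {E}.
S -> GEE: E, E nullable, giving G | GE | GEE.
Drop E -> ε.
G -> hES: E nullable, giving hES | hS.
Unchanged (no nullable symbols): S -> b; E -> Gh; E -> b; G -> Pb; G -> h; P -> Gb; P -> b.

S -> G | b | GE | GEE; E -> b | Gh; G -> h | Pb | hS | hES; P -> b | Gb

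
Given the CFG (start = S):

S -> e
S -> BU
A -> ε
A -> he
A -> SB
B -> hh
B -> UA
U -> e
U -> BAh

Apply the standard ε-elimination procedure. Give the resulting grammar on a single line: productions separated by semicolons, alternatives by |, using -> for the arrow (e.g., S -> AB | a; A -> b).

Nullable set: {A}.
Drop A -> ε.
B -> UA: A nullable, giving U | UA.
U -> BAh: A nullable, giving BAh | Bh.
Unchanged (no nullable symbols): S -> BU; S -> e; A -> SB; A -> he; B -> hh; U -> e.

S -> e | BU; A -> SB | he; B -> U | UA | hh; U -> e | Bh | BAh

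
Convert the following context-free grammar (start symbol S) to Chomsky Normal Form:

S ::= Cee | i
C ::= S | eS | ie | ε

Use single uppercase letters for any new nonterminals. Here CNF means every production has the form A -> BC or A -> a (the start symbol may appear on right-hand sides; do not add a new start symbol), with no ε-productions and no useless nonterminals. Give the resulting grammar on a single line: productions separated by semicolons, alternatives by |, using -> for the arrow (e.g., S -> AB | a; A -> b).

Nullable: {C}; after ε-elimination: S -> i | ee | Cee; C -> S | eS | ie.
After unit-elimination: S -> i | ee | Cee; C -> i | eS | ee | ie | Cee.
TERM: introduce A -> e, B -> i and substitute in every rule of length ≥2.
BIN: C -> CAA becomes C -> CD, D -> AA; S -> CAA becomes S -> CE, E -> AA.

S -> i | AA | CE; A -> e; B -> i; C -> i | AA | AS | BA | CD; D -> AA; E -> AA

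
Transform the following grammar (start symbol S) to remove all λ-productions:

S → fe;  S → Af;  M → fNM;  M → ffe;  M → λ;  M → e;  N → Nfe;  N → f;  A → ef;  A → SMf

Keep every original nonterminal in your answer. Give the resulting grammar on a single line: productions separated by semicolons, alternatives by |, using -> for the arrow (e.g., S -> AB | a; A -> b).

Nullable set: {M}.
A -> SMf: M nullable, giving SMf | Sf.
Drop M -> λ.
M -> fNM: M nullable, giving fN | fNM.
Unchanged (no nullable symbols): S -> Af; S -> fe; A -> ef; M -> e; M -> ffe; N -> Nfe; N -> f.

S -> Af | fe; A -> Sf | ef | SMf; M -> e | fN | fNM | ffe; N -> f | Nfe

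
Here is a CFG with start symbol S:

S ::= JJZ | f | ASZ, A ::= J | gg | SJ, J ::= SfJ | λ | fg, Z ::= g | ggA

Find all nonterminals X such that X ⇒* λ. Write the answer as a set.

Directly nullable (have an ε-rule): {J}.
A is nullable via A -> J (every symbol on the right is already known nullable).
Not nullable: S, Z — each has a terminal in every rule's right-hand side or depends on a non-nullable symbol.

{A, J}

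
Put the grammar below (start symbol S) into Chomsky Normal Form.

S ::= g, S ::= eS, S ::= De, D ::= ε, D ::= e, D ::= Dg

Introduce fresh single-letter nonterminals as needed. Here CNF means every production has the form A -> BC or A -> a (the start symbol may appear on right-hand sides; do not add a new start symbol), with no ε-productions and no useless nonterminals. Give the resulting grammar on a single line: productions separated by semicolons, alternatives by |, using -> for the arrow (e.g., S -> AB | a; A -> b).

Nullable: {D}; after ε-elimination: S -> e | g | De | eS; D -> e | g | Dg.
No unit productions to eliminate.
TERM: introduce B -> e, A -> g and substitute in every rule of length ≥2.

S -> e | g | BS | DB; A -> g; B -> e; D -> e | g | DA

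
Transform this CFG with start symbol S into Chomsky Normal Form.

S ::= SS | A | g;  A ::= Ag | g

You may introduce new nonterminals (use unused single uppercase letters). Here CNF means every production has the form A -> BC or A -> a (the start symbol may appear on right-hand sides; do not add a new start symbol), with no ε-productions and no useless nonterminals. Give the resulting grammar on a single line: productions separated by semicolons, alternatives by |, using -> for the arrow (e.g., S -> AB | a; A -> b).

S -> g | AB | SS; A -> g | AB; B -> g

No ε-productions.
After unit-elimination: S -> g | Ag | SS; A -> g | Ag.
TERM: introduce B -> g and substitute in every rule of length ≥2.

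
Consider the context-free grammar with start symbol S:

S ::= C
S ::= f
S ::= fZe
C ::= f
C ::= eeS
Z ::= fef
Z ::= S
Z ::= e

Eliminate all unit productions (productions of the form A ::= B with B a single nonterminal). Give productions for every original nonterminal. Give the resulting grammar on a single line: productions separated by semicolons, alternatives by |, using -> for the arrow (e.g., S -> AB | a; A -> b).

S -> f | eeS | fZe; C -> f | eeS; Z -> e | f | eeS | fZe | fef

Unit productions: S->C, Z->S.
Unit pairs (A ⇒* B via units): (S,C), (Z,C), (Z,S).
S: inherits non-unit rules of {C, S} → eeS | f | fZe.
C: inherits non-unit rules of {C} → eeS | f.
Z: inherits non-unit rules of {C, S, Z} → e | eeS | f | fZe | fef.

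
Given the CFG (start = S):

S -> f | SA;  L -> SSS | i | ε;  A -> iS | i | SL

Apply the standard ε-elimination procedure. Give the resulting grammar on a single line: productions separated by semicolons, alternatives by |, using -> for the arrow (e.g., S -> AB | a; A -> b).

Nullable set: {L}.
A -> SL: L nullable, giving S | SL.
Drop L -> ε.
Unchanged (no nullable symbols): S -> SA; S -> f; A -> i; A -> iS; L -> SSS; L -> i.

S -> f | SA; A -> S | i | SL | iS; L -> i | SSS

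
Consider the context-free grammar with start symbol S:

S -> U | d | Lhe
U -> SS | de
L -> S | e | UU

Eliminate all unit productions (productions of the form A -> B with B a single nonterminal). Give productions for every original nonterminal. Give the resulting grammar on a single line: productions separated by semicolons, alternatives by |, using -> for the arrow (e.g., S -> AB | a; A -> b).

Unit productions: L->S, S->U.
Unit pairs (A ⇒* B via units): (L,S), (L,U), (S,U).
S: inherits non-unit rules of {S, U} → Lhe | SS | d | de.
L: inherits non-unit rules of {L, S, U} → Lhe | SS | UU | d | de | e.
U: inherits non-unit rules of {U} → SS | de.

S -> d | SS | de | Lhe; L -> d | e | SS | UU | de | Lhe; U -> SS | de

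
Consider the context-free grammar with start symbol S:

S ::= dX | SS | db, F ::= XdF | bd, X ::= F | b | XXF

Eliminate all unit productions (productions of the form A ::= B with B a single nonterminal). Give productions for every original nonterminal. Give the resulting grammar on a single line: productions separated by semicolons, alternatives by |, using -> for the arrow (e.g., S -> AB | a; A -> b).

S -> SS | dX | db; F -> bd | XdF; X -> b | bd | XXF | XdF

Unit productions: X->F.
Unit pairs (A ⇒* B via units): (X,F).
S: inherits non-unit rules of {S} → SS | dX | db.
F: inherits non-unit rules of {F} → XdF | bd.
X: inherits non-unit rules of {F, X} → XXF | XdF | b | bd.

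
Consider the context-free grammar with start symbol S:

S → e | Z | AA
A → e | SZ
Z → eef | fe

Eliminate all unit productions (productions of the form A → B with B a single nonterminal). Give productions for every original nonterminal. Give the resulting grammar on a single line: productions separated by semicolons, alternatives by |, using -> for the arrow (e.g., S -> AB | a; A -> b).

S -> e | AA | fe | eef; A -> e | SZ; Z -> fe | eef

Unit productions: S->Z.
Unit pairs (A ⇒* B via units): (S,Z).
S: inherits non-unit rules of {S, Z} → AA | e | eef | fe.
A: inherits non-unit rules of {A} → SZ | e.
Z: inherits non-unit rules of {Z} → eef | fe.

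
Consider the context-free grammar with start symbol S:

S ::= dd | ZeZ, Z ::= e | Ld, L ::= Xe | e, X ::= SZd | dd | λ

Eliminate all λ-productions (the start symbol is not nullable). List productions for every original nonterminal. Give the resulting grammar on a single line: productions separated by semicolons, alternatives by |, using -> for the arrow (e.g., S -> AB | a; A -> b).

S -> dd | ZeZ; L -> e | Xe; X -> dd | SZd; Z -> e | Ld

Nullable set: {X}.
L -> Xe: X nullable, giving Xe | e.
Drop X -> λ.
Unchanged (no nullable symbols): S -> ZeZ; S -> dd; L -> e; X -> SZd; X -> dd; Z -> Ld; Z -> e.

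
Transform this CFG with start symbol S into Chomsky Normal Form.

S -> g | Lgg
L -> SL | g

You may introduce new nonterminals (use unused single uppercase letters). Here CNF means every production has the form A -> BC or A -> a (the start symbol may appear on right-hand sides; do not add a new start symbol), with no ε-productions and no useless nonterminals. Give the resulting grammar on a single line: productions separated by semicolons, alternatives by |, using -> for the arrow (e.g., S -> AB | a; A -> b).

No ε-productions.
No unit productions to eliminate.
TERM: introduce A -> g and substitute in every rule of length ≥2.
BIN: S -> LAA becomes S -> LB, B -> AA.

S -> g | LB; A -> g; B -> AA; L -> g | SL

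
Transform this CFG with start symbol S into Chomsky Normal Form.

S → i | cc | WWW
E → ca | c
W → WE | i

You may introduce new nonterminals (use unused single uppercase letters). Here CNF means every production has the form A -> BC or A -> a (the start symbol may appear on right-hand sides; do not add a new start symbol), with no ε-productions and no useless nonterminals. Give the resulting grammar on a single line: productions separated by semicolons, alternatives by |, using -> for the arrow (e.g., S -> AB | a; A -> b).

No ε-productions.
No unit productions to eliminate.
TERM: introduce B -> a, A -> c and substitute in every rule of length ≥2.
BIN: S -> WWW becomes S -> WC, C -> WW.

S -> i | AA | WC; A -> c; B -> a; C -> WW; E -> c | AB; W -> i | WE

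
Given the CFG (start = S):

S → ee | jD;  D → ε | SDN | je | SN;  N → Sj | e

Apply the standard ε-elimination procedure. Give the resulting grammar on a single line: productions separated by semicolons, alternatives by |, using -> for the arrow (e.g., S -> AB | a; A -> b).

Nullable set: {D}.
S -> jD: D nullable, giving j | jD.
Drop D -> ε.
D -> SDN: D nullable, giving SDN | SN.
Unchanged (no nullable symbols): S -> ee; D -> SN; D -> je; N -> Sj; N -> e.

S -> j | ee | jD; D -> SN | je | SDN; N -> e | Sj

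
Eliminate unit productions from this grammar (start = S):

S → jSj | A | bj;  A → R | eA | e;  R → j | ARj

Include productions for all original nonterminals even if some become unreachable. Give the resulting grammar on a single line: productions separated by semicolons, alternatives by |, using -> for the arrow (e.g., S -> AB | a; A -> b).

Unit productions: A->R, S->A.
Unit pairs (A ⇒* B via units): (A,R), (S,A), (S,R).
S: inherits non-unit rules of {A, R, S} → ARj | bj | e | eA | j | jSj.
A: inherits non-unit rules of {A, R} → ARj | e | eA | j.
R: inherits non-unit rules of {R} → ARj | j.

S -> e | j | bj | eA | ARj | jSj; A -> e | j | eA | ARj; R -> j | ARj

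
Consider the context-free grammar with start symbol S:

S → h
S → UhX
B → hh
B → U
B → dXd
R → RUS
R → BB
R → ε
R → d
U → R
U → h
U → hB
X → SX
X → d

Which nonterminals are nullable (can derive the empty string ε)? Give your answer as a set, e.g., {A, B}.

Directly nullable (have an ε-rule): {R}.
U is nullable via U -> R (every symbol on the right is already known nullable).
B is nullable via B -> U (every symbol on the right is already known nullable).
Not nullable: S, X — each has a terminal in every rule's right-hand side or depends on a non-nullable symbol.

{B, R, U}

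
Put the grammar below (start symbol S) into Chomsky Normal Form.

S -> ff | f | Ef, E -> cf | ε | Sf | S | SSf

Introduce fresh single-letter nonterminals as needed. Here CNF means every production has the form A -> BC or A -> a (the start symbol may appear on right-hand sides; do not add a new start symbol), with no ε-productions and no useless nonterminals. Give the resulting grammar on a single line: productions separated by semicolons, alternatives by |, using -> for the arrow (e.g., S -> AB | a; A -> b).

S -> f | AA | EA; A -> f; B -> c; C -> SA; E -> f | AA | BA | EA | SA | SC

Nullable: {E}; after ε-elimination: S -> f | Ef | ff; E -> S | Sf | cf | SSf.
After unit-elimination: S -> f | Ef | ff; E -> f | Ef | Sf | cf | ff | SSf.
TERM: introduce B -> c, A -> f and substitute in every rule of length ≥2.
BIN: E -> SSA becomes E -> SC, C -> SA.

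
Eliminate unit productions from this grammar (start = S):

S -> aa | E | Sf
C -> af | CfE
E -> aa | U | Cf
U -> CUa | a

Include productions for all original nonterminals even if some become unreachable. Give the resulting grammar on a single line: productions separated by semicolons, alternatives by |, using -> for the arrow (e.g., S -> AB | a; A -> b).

S -> a | Cf | Sf | aa | CUa; C -> af | CfE; E -> a | Cf | aa | CUa; U -> a | CUa

Unit productions: E->U, S->E.
Unit pairs (A ⇒* B via units): (E,U), (S,E), (S,U).
S: inherits non-unit rules of {E, S, U} → CUa | Cf | Sf | a | aa.
C: inherits non-unit rules of {C} → CfE | af.
E: inherits non-unit rules of {E, U} → CUa | Cf | a | aa.
U: inherits non-unit rules of {U} → CUa | a.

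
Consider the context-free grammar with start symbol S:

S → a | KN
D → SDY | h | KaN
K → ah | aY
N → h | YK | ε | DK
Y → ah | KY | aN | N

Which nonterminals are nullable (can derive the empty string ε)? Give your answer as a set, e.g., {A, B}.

{N, Y}

Directly nullable (have an ε-rule): {N}.
Y is nullable via Y -> N (every symbol on the right is already known nullable).
Not nullable: D, K, S — each has a terminal in every rule's right-hand side or depends on a non-nullable symbol.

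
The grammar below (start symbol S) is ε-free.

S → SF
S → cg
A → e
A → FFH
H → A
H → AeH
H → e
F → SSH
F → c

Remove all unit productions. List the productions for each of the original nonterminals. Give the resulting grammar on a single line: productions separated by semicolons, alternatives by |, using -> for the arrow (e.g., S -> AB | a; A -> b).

S -> SF | cg; A -> e | FFH; F -> c | SSH; H -> e | AeH | FFH

Unit productions: H->A.
Unit pairs (A ⇒* B via units): (H,A).
S: inherits non-unit rules of {S} → SF | cg.
A: inherits non-unit rules of {A} → FFH | e.
F: inherits non-unit rules of {F} → SSH | c.
H: inherits non-unit rules of {A, H} → AeH | FFH | e.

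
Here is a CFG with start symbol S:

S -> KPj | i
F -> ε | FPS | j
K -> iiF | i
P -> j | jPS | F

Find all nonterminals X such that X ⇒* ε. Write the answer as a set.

Directly nullable (have an ε-rule): {F}.
P is nullable via P -> F (every symbol on the right is already known nullable).
Not nullable: K, S — each has a terminal in every rule's right-hand side or depends on a non-nullable symbol.

{F, P}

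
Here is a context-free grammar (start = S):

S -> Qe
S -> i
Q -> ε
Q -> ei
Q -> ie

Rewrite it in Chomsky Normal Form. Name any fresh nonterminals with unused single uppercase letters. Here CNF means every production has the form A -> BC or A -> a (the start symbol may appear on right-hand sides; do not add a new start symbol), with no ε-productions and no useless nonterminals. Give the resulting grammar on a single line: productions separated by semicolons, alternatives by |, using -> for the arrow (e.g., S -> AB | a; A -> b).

Nullable: {Q}; after ε-elimination: S -> e | i | Qe; Q -> ei | ie.
No unit productions to eliminate.
TERM: introduce A -> e, B -> i and substitute in every rule of length ≥2.

S -> e | i | QA; A -> e; B -> i; Q -> AB | BA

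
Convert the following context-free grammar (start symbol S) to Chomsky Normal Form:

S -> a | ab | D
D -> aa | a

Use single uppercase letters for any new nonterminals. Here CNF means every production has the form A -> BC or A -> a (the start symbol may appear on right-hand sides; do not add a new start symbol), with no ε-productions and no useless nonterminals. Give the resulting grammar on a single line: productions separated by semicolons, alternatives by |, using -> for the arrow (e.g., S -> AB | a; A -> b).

No ε-productions.
After unit-elimination: S -> a | aa | ab; D -> a | aa.
TERM: introduce A -> a, B -> b and substitute in every rule of length ≥2.
Drop unreachable/unproductive: D.

S -> a | AA | AB; A -> a; B -> b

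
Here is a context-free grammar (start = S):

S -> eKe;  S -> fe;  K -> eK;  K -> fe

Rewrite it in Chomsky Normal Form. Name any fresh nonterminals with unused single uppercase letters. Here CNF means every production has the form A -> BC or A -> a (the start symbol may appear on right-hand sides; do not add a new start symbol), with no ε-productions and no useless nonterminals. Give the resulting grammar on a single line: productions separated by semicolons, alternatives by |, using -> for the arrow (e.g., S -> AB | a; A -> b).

No ε-productions.
No unit productions to eliminate.
TERM: introduce A -> e, B -> f and substitute in every rule of length ≥2.
BIN: S -> AKA becomes S -> AC, C -> KA.

S -> AC | BA; A -> e; B -> f; C -> KA; K -> AK | BA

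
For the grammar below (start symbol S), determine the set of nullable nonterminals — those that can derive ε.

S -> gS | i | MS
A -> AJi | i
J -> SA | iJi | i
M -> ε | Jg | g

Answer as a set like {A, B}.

Directly nullable (have an ε-rule): {M}.
Not nullable: A, J, S — each has a terminal in every rule's right-hand side or depends on a non-nullable symbol.

{M}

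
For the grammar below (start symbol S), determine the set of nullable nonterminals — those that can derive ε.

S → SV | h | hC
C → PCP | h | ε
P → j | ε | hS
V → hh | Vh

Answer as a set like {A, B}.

{C, P}

Directly nullable (have an ε-rule): {C, P}.
Not nullable: S, V — each has a terminal in every rule's right-hand side or depends on a non-nullable symbol.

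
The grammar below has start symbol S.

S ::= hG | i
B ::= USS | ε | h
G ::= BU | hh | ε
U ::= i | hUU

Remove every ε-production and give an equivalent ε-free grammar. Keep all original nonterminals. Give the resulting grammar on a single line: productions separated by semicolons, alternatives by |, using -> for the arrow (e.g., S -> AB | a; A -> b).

Nullable set: {B, G}.
S -> hG: G nullable, giving h | hG.
Drop B -> ε.
Drop G -> ε.
G -> BU: B nullable, giving BU | U.
Unchanged (no nullable symbols): S -> i; B -> USS; B -> h; G -> hh; U -> hUU; U -> i.

S -> h | i | hG; B -> h | USS; G -> U | BU | hh; U -> i | hUU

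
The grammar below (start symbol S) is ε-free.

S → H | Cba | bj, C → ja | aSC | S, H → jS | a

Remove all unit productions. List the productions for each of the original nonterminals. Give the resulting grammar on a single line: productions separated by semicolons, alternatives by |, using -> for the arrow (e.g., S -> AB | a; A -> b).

S -> a | bj | jS | Cba; C -> a | bj | jS | ja | Cba | aSC; H -> a | jS

Unit productions: C->S, S->H.
Unit pairs (A ⇒* B via units): (C,H), (C,S), (S,H).
S: inherits non-unit rules of {H, S} → Cba | a | bj | jS.
C: inherits non-unit rules of {C, H, S} → Cba | a | aSC | bj | jS | ja.
H: inherits non-unit rules of {H} → a | jS.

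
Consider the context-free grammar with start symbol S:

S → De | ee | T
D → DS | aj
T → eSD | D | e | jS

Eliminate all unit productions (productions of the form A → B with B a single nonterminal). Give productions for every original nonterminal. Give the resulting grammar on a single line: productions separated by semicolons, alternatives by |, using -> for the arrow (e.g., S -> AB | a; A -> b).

S -> e | DS | De | aj | ee | jS | eSD; D -> DS | aj; T -> e | DS | aj | jS | eSD

Unit productions: S->T, T->D.
Unit pairs (A ⇒* B via units): (S,D), (S,T), (T,D).
S: inherits non-unit rules of {D, S, T} → DS | De | aj | e | eSD | ee | jS.
D: inherits non-unit rules of {D} → DS | aj.
T: inherits non-unit rules of {D, T} → DS | aj | e | eSD | jS.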